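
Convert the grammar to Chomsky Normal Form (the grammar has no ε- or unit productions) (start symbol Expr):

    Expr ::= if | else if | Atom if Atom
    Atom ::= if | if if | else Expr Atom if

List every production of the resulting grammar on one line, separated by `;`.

Introduce a nonterminal for each terminal appearing in a rule of length ≥ 2: X1 → else, X2 → if.
Binarize each right-hand side of length ≥ 3 by chaining fresh nonterminals (Y1, Y2, …): affected rules were Expr → Atom X2 Atom; Atom → X1 Expr Atom X2.

Expr ::= if | X1 X2 | Atom Y1; Atom ::= if | X2 X2 | X1 Y2; X1 ::= else; X2 ::= if; Y1 ::= X2 Atom; Y2 ::= Expr Y3; Y3 ::= Atom X2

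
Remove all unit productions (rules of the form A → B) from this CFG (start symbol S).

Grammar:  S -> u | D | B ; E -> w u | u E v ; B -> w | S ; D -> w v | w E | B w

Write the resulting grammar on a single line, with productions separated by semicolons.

S -> w | w v | w E | B w | u; E -> w u | u E v; B -> w | w v | w E | B w | u; D -> w v | w E | B w

Unit pairs: B ⇒* {D, S}; S ⇒* {B, D}.
Replace each nonterminal's rules with the union of the non-unit rules of every nonterminal it unit-derives.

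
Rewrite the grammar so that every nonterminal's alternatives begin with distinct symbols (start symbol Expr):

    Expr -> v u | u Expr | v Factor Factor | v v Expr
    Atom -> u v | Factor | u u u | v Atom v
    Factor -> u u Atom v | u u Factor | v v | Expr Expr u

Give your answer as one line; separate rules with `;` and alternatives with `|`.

Expr has alternatives sharing prefix 'v': factor to Expr → v Expr1 with Expr1 → u | Factor Factor | v Expr.
Atom has alternatives sharing prefix 'u': factor to Atom → u Atom1 with Atom1 → v | u u.
Factor has alternatives sharing prefix 'u u': factor to Factor → u u Factor1 with Factor1 → Atom v | Factor.

Expr -> u Expr | v Expr1; Atom -> Factor | v Atom v | u Atom1; Factor -> v v | Expr Expr u | u u Factor1; Expr1 -> u | Factor Factor | v Expr; Atom1 -> v | u u; Factor1 -> Atom v | Factor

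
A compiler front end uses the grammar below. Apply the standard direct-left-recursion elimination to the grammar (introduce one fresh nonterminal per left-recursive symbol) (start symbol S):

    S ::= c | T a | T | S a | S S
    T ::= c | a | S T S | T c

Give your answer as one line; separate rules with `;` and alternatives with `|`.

Directly left-recursive nonterminals: S, T.
For S: α = {a, S}, β = {c, T a, T}. Rewrite as S → β S' and S' → α S' | ε.
For T: α = {c}, β = {c, a, S T S}. Rewrite as T → β T' and T' → α T' | ε.

S ::= c S' | T a S' | T S'; T ::= c T' | a T' | S T S T'; S' ::= a S' | S S' | ε; T' ::= c T' | ε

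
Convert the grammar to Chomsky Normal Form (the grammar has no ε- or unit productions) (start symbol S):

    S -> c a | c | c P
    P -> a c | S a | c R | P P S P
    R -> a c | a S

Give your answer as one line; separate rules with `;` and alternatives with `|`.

S -> X1 X2 | c | X1 P; P -> X2 X1 | S X2 | X1 R | P Y1; R -> X2 X1 | X2 S; X1 -> c; X2 -> a; Y1 -> P Y2; Y2 -> S P

Introduce a nonterminal for each terminal appearing in a rule of length ≥ 2: X1 → c, X2 → a.
Binarize each right-hand side of length ≥ 3 by chaining fresh nonterminals (Y1, Y2, …): affected rules were P → P P S P.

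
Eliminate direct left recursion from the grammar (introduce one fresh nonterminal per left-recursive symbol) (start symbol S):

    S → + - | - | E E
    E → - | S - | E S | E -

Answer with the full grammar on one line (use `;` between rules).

E is directly left-recursive.
For E: α = {S, -}, β = {-, S -}. Rewrite as E → β E' and E' → α E' | ε.

S → + - | - | E E; E → - E' | S - E'; E' → S E' | - E' | ε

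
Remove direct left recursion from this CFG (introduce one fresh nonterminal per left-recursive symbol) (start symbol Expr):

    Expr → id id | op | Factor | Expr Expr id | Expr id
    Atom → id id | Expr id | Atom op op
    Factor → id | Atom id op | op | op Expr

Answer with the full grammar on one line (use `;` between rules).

Expr → id id Expr1 | op Expr1 | Factor Expr1; Atom → id id Atom1 | Expr id Atom1; Factor → id | Atom id op | op | op Expr; Expr1 → Expr id Expr1 | id Expr1 | epsilon; Atom1 → op op Atom1 | epsilon

Expr, Atom are directly left-recursive.
For Expr: α = {Expr id, id}, β = {id id, op, Factor}. Rewrite as Expr → β Expr1 and Expr1 → α Expr1 | ε.
For Atom: α = {op op}, β = {id id, Expr id}. Rewrite as Atom → β Atom1 and Atom1 → α Atom1 | ε.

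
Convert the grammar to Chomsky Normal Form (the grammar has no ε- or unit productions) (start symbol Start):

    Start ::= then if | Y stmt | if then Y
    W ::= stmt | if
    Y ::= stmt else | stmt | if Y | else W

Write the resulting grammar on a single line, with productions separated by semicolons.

Start ::= X1 X2 | Y X3 | X2 Y1; W ::= stmt | if; Y ::= X3 X4 | stmt | X2 Y | X4 W; X1 ::= then; X2 ::= if; X3 ::= stmt; X4 ::= else; Y1 ::= X1 Y

Introduce a nonterminal for each terminal appearing in a rule of length ≥ 2: X1 → then, X2 → if, X3 → stmt, X4 → else.
Binarize each right-hand side of length ≥ 3 by chaining fresh nonterminals (Y1, Y2, …): affected rules were Start → X2 X1 Y.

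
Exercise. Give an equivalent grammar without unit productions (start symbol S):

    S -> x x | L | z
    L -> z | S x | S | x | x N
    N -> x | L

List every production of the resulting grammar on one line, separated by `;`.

S -> z | S x | x | x N | x x; L -> z | S x | x | x N | x x; N -> z | S x | x | x N | x x

Unit pairs: L ⇒* {S}; N ⇒* {L, S}; S ⇒* {L}.
For every A with A ⇒* B via unit rules, add B's non-unit alternatives to A; then delete every rule of the form X → Y.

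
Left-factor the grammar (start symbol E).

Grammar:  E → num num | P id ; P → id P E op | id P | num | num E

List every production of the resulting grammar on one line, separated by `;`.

P has alternatives sharing prefix 'id P': factor to P → id P P' with P' → E op | ε.
P has alternatives sharing prefix 'num': factor to P → num P'' with P'' → ε | E.

E → num num | P id; P → id P P' | num P''; P' → E op | ε; P'' → ε | E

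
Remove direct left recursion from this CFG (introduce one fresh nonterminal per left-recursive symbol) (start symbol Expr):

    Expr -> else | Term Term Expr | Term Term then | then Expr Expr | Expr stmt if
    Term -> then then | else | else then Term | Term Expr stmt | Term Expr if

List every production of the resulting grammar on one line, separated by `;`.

Expr -> else Expr1 | Term Term Expr Expr1 | Term Term then Expr1 | then Expr Expr Expr1; Term -> then then Term1 | else Term1 | else then Term Term1; Expr1 -> stmt if Expr1 | ε; Term1 -> Expr stmt Term1 | Expr if Term1 | ε

Expr, Term are directly left-recursive.
For Expr: α = {stmt if}, β = {else, Term Term Expr, Term Term then, then Expr Expr}. Rewrite as Expr → β Expr1 and Expr1 → α Expr1 | ε.
For Term: α = {Expr stmt, Expr if}, β = {then then, else, else then Term}. Rewrite as Term → β Term1 and Term1 → α Term1 | ε.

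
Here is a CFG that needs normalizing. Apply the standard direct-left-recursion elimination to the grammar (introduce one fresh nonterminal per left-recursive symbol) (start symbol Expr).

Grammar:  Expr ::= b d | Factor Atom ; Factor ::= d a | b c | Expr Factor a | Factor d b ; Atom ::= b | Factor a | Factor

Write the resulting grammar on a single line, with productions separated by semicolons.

Directly left-recursive nonterminal: Factor.
For Factor: α = {d b}, β = {d a, b c, Expr Factor a}. Rewrite as Factor → β Factor1 and Factor1 → α Factor1 | ε.

Expr ::= b d | Factor Atom; Factor ::= d a Factor1 | b c Factor1 | Expr Factor a Factor1; Atom ::= b | Factor a | Factor; Factor1 ::= d b Factor1 | ε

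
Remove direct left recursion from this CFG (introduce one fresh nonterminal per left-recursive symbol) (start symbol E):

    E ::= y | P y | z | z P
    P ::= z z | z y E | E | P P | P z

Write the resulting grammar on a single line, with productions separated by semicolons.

Directly left-recursive nonterminal: P.
For P: α = {P, z}, β = {z z, z y E, E}. Rewrite as P → β P' and P' → α P' | ε.

E ::= y | P y | z | z P; P ::= z z P' | z y E P' | E P'; P' ::= P P' | z P' | epsilon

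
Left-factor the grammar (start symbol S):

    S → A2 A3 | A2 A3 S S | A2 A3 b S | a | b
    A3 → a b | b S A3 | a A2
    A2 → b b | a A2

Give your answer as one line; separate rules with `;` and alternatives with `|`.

S → a | b | A2 A3 S'; A3 → b S A3 | a A3'; A2 → b b | a A2; S' → ε | S S | b S; A3' → b | A2

S has alternatives sharing prefix 'A2 A3': factor to S → A2 A3 S' with S' → ε | S S | b S.
A3 has alternatives sharing prefix 'a': factor to A3 → a A3' with A3' → b | A2.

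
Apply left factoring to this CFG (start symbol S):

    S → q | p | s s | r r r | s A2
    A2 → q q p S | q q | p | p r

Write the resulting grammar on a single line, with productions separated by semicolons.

S has alternatives sharing prefix 's': factor to S → s S' with S' → s | A2.
A2 has alternatives sharing prefix 'q q': factor to A2 → q q A2' with A2' → p S | ε.
A2 has alternatives sharing prefix 'p': factor to A2 → p A2'' with A2'' → ε | r.

S → q | p | r r r | s S'; A2 → q q A2' | p A2''; S' → s | A2; A2' → p S | epsilon; A2'' → epsilon | r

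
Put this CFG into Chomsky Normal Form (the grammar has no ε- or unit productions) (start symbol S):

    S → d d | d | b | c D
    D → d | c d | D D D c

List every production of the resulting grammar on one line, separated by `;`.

Introduce a nonterminal for each terminal appearing in a rule of length ≥ 2: X1 → d, X2 → c.
Binarize each right-hand side of length ≥ 3 by chaining fresh nonterminals (Y1, Y2, …): affected rules were D → D D D X2.

S → X1 X1 | d | b | X2 D; D → d | X2 X1 | D Y1; X1 → d; X2 → c; Y1 → D Y2; Y2 → D X2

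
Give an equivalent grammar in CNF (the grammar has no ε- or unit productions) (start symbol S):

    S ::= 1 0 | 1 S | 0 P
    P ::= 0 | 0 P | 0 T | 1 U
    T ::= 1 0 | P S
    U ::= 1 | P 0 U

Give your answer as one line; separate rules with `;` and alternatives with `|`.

Introduce a nonterminal for each terminal appearing in a rule of length ≥ 2: X1 → 1, X2 → 0.
Binarize each right-hand side of length ≥ 3 by chaining fresh nonterminals (Y1, Y2, …): affected rules were U → P X2 U.

S ::= X1 X2 | X1 S | X2 P; P ::= 0 | X2 P | X2 T | X1 U; T ::= X1 X2 | P S; U ::= 1 | P Y1; X1 ::= 1; X2 ::= 0; Y1 ::= X2 U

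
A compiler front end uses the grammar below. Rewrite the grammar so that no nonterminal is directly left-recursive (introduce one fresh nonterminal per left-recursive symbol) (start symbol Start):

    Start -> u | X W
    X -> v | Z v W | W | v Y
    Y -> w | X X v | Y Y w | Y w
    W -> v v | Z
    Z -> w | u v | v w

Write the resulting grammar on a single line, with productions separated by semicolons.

Start -> u | X W; X -> v | Z v W | W | v Y; Y -> w Y1 | X X v Y1; W -> v v | Z; Z -> w | u v | v w; Y1 -> Y w Y1 | w Y1 | ε

Y is directly left-recursive.
For Y: α = {Y w, w}, β = {w, X X v}. Rewrite as Y → β Y1 and Y1 → α Y1 | ε.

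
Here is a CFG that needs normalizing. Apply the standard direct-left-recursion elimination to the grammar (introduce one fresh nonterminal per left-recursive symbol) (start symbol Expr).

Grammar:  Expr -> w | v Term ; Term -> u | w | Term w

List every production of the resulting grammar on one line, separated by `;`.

Expr -> w | v Term; Term -> u Term1 | w Term1; Term1 -> w Term1 | ε

Directly left-recursive nonterminal: Term.
For Term: α = {w}, β = {u, w}. Rewrite as Term → β Term1 and Term1 → α Term1 | ε.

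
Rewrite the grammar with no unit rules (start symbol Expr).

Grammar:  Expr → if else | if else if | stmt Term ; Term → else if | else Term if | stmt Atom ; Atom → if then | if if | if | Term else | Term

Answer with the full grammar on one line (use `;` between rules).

Expr → if else | if else if | stmt Term; Term → else if | else Term if | stmt Atom; Atom → else if | else Term if | stmt Atom | if then | if if | if | Term else

Unit pairs: Atom ⇒* {Term}.
Replace each nonterminal's rules with the union of the non-unit rules of every nonterminal it unit-derives.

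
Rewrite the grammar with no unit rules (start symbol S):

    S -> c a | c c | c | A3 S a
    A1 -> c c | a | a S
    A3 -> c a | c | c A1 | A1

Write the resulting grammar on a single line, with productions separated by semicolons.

Unit pairs: A3 ⇒* {A1}.
For each unit pair (A, B), copy every non-unit production of B to A, then drop all unit productions.

S -> c a | c c | c | A3 S a; A1 -> c c | a | a S; A3 -> c c | a | a S | c a | c | c A1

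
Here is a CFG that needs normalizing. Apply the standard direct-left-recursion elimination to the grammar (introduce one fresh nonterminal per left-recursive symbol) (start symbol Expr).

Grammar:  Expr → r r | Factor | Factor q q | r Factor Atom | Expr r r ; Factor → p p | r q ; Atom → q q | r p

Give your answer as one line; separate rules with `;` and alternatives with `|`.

Expr → r r Expr1 | Factor Expr1 | Factor q q Expr1 | r Factor Atom Expr1; Factor → p p | r q; Atom → q q | r p; Expr1 → r r Expr1 | epsilon

Expr is directly left-recursive.
For Expr: α = {r r}, β = {r r, Factor, Factor q q, r Factor Atom}. Rewrite as Expr → β Expr1 and Expr1 → α Expr1 | ε.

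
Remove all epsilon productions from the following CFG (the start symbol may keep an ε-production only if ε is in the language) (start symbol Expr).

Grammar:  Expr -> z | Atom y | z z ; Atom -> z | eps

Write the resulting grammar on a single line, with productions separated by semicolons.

The nullable symbols are {Atom}.
ε ∉ L(G), so no ε-production is kept.
Expand every rule over subsets of its nullable positions: Expr → Atom y gives Atom y | y.

Expr -> z | Atom y | y | z z; Atom -> z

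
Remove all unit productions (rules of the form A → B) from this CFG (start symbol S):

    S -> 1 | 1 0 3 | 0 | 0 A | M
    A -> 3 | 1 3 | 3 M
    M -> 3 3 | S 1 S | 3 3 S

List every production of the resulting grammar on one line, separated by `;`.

Unit pairs: S ⇒* {M}.
For every A with A ⇒* B via unit rules, add B's non-unit alternatives to A; then delete every rule of the form X → Y.

S -> 1 | 1 0 3 | 0 | 0 A | 3 3 | S 1 S | 3 3 S; A -> 3 | 1 3 | 3 M; M -> 3 3 | S 1 S | 3 3 S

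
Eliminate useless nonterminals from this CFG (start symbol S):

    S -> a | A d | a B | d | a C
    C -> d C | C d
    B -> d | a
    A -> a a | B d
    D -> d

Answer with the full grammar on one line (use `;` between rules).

Generating nonterminals: {A, B, D, S}.
Reachable from S after that: {A, B, S}.
Removed useless symbols: {C, D} and every production mentioning them.

S -> a | A d | a B | d; B -> d | a; A -> a a | B d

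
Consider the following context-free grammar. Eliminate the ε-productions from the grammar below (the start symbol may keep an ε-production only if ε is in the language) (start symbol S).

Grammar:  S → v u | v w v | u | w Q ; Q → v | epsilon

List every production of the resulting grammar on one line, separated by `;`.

Nullable set = {Q}.
ε ∉ L(G), so no ε-production is kept.
For each production, add variants omitting each subset of nullable occurrences: S → w Q gives w Q | w.

S → v u | v w v | u | w Q | w; Q → v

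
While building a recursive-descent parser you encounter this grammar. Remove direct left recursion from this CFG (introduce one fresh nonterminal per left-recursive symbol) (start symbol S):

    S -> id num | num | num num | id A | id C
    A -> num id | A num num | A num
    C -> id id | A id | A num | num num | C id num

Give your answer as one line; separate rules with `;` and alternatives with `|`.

S -> id num | num | num num | id A | id C; A -> num id A'; C -> id id C' | A id C' | A num C' | num num C'; A' -> num num A' | num A' | ε; C' -> id num C' | ε

Left recursion appears on A, C.
For A: α = {num num, num}, β = {num id}. Rewrite as A → β A' and A' → α A' | ε.
For C: α = {id num}, β = {id id, A id, A num, num num}. Rewrite as C → β C' and C' → α C' | ε.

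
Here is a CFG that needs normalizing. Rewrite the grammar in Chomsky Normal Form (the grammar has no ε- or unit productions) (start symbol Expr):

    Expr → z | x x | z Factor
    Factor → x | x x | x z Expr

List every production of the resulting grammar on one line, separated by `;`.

Expr → z | X1 X1 | X2 Factor; Factor → x | X1 X1 | X1 Y1; X1 → x; X2 → z; Y1 → X2 Expr

Introduce a nonterminal for each terminal appearing in a rule of length ≥ 2: X1 → x, X2 → z.
Binarize each right-hand side of length ≥ 3 by chaining fresh nonterminals (Y1, Y2, …): affected rules were Factor → X1 X2 Expr.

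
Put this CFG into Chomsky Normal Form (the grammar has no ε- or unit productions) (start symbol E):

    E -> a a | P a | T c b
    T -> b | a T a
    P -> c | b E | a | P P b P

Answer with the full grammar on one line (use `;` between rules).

Introduce a nonterminal for each terminal appearing in a rule of length ≥ 2: X1 → a, X2 → c, X3 → b.
Binarize each right-hand side of length ≥ 3 by chaining fresh nonterminals (Y1, Y2, …): affected rules were E → T X2 X3; T → X1 T X1; P → P P X3 P.

E -> X1 X1 | P X1 | T Y1; T -> b | X1 Y2; P -> c | X3 E | a | P Y3; X1 -> a; X2 -> c; X3 -> b; Y1 -> X2 X3; Y2 -> T X1; Y3 -> P Y4; Y4 -> X3 P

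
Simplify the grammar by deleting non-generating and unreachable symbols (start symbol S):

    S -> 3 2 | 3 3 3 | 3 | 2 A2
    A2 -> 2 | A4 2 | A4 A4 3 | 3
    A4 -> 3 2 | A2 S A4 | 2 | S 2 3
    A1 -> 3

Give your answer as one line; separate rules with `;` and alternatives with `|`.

Generating nonterminals: {A1, A2, A4, S}.
Reachable from S after that: {A2, A4, S}.
Removed useless symbols: {A1} and every production mentioning them.

S -> 3 2 | 3 3 3 | 3 | 2 A2; A2 -> 2 | A4 2 | A4 A4 3 | 3; A4 -> 3 2 | A2 S A4 | 2 | S 2 3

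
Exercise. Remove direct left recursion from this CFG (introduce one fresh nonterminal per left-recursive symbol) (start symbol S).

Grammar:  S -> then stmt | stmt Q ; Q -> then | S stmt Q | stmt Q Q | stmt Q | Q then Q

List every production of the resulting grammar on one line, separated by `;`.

Left recursion appears on Q.
For Q: α = {then Q}, β = {then, S stmt Q, stmt Q Q, stmt Q}. Rewrite as Q → β Q' and Q' → α Q' | ε.

S -> then stmt | stmt Q; Q -> then Q' | S stmt Q Q' | stmt Q Q Q' | stmt Q Q'; Q' -> then Q Q' | ε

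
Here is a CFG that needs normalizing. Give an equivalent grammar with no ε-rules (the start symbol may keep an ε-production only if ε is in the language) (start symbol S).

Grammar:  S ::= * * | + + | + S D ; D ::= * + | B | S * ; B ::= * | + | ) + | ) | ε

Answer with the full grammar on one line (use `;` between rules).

The nullable symbols are {B, D}.
ε ∉ L(G), so no ε-production is kept.
Expand every rule over subsets of its nullable positions: S → + S D gives + S D | + S.

S ::= * * | + + | + S D | + S; D ::= * + | B | S *; B ::= * | + | ) + | )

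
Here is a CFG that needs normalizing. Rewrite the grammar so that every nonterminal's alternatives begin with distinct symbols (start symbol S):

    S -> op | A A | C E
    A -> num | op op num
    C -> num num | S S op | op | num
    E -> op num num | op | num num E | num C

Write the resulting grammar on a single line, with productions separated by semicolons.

S -> op | A A | C E; A -> num | op op num; C -> S S op | op | num C'; E -> op E' | num E''; C' -> num | ε; E' -> num num | ε; E'' -> num E | C

C has alternatives sharing prefix 'num': factor to C → num C' with C' → num | ε.
E has alternatives sharing prefix 'op': factor to E → op E' with E' → num num | ε.
E has alternatives sharing prefix 'num': factor to E → num E'' with E'' → num E | C.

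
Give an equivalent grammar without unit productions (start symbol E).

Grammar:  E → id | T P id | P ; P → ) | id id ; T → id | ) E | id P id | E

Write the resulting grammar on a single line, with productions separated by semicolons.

E → id | T P id | ) | id id; P → ) | id id; T → id | T P id | ) | id id | ) E | id P id

Unit pairs: E ⇒* {P}; T ⇒* {E, P}.
Replace each nonterminal's rules with the union of the non-unit rules of every nonterminal it unit-derives.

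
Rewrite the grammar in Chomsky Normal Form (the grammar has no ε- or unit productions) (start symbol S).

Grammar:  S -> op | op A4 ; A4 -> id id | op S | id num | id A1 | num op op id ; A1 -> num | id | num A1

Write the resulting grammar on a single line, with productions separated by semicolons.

Introduce a nonterminal for each terminal appearing in a rule of length ≥ 2: X1 → op, X2 → id, X3 → num.
Binarize each right-hand side of length ≥ 3 by chaining fresh nonterminals (Y1, Y2, …): affected rules were A4 → X3 X1 X1 X2.

S -> op | X1 A4; A4 -> X2 X2 | X1 S | X2 X3 | X2 A1 | X3 Y1; A1 -> num | id | X3 A1; X1 -> op; X2 -> id; X3 -> num; Y1 -> X1 Y2; Y2 -> X1 X2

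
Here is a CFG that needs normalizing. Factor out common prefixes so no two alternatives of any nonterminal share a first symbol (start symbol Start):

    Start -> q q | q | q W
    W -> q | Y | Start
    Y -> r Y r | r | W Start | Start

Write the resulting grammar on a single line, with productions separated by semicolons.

Start has alternatives sharing prefix 'q': factor to Start → q Start1 with Start1 → q | ε | W.
Y has alternatives sharing prefix 'r': factor to Y → r Y1 with Y1 → Y r | ε.

Start -> q Start1; W -> q | Y | Start; Y -> W Start | Start | r Y1; Start1 -> q | ε | W; Y1 -> Y r | ε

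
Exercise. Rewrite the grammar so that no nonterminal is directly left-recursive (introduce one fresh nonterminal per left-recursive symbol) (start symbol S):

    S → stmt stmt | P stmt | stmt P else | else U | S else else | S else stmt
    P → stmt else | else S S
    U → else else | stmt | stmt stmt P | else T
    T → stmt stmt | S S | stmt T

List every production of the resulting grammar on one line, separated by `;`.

Directly left-recursive nonterminal: S.
For S: α = {else else, else stmt}, β = {stmt stmt, P stmt, stmt P else, else U}. Rewrite as S → β S' and S' → α S' | ε.

S → stmt stmt S' | P stmt S' | stmt P else S' | else U S'; P → stmt else | else S S; U → else else | stmt | stmt stmt P | else T; T → stmt stmt | S S | stmt T; S' → else else S' | else stmt S' | ε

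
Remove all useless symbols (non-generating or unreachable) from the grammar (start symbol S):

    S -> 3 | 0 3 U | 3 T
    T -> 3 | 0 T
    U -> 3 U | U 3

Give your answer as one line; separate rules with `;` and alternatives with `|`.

S -> 3 | 3 T; T -> 3 | 0 T

Generating nonterminals: {S, T}.
Reachable from S after that: {S, T}.
Removed useless symbols: {U} and every production mentioning them.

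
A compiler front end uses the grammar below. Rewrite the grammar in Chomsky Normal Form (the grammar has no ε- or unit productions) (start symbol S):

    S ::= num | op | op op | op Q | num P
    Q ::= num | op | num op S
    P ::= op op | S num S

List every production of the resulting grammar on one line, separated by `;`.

S ::= num | op | X1 X1 | X1 Q | X2 P; Q ::= num | op | X2 Y1; P ::= X1 X1 | S Y2; X1 ::= op; X2 ::= num; Y1 ::= X1 S; Y2 ::= X2 S

Introduce a nonterminal for each terminal appearing in a rule of length ≥ 2: X1 → op, X2 → num.
Binarize each right-hand side of length ≥ 3 by chaining fresh nonterminals (Y1, Y2, …): affected rules were Q → X2 X1 S; P → S X2 S.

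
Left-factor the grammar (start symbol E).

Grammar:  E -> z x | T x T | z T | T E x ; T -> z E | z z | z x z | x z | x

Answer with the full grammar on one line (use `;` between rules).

E has alternatives sharing prefix 'z': factor to E → z E' with E' → x | T.
E has alternatives sharing prefix 'T': factor to E → T E'' with E'' → x T | E x.
T has alternatives sharing prefix 'z': factor to T → z T' with T' → E | z | x z.
T has alternatives sharing prefix 'x': factor to T → x T'' with T'' → z | ε.

E -> z E' | T E''; T -> z T' | x T''; E' -> x | T; E'' -> x T | E x; T' -> E | z | x z; T'' -> z | epsilon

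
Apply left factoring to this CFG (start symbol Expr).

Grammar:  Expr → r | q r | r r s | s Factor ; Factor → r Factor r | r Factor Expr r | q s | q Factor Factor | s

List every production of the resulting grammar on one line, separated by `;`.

Expr → q r | s Factor | r Expr1; Factor → s | r Factor Factor1 | q Factor2; Expr1 → ε | r s; Factor1 → r | Expr r; Factor2 → s | Factor Factor

Expr has alternatives sharing prefix 'r': factor to Expr → r Expr1 with Expr1 → ε | r s.
Factor has alternatives sharing prefix 'r Factor': factor to Factor → r Factor Factor1 with Factor1 → r | Expr r.
Factor has alternatives sharing prefix 'q': factor to Factor → q Factor2 with Factor2 → s | Factor Factor.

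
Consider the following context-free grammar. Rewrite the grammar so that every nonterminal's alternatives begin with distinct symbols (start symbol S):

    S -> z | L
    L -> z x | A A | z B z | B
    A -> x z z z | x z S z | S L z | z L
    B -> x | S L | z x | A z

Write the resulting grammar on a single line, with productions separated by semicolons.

S -> z | L; L -> A A | B | z L'; A -> S L z | z L | x z A'; B -> x | S L | z x | A z; L' -> x | B z; A' -> z z | S z

L has alternatives sharing prefix 'z': factor to L → z L' with L' → x | B z.
A has alternatives sharing prefix 'x z': factor to A → x z A' with A' → z z | S z.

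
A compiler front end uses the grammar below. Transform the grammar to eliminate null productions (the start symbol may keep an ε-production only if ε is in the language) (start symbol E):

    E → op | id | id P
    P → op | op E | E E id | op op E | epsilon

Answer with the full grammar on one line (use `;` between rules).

The nullable symbols are {P}.
ε ∉ L(G), so no ε-production is kept.

E → op | id | id P; P → op | op E | E E id | op op E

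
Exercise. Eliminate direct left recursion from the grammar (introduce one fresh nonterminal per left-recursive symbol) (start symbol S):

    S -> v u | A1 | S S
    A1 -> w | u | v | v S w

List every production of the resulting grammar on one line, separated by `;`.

Left recursion appears on S.
For S: α = {S}, β = {v u, A1}. Rewrite as S → β S' and S' → α S' | ε.

S -> v u S' | A1 S'; A1 -> w | u | v | v S w; S' -> S S' | eps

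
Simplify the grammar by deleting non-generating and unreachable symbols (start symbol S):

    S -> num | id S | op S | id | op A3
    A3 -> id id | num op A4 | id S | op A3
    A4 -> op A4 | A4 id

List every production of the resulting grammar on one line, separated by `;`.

Generating nonterminals: {A3, S}.
Reachable from S after that: {A3, S}.
Removed useless symbols: {A4} and every production mentioning them.

S -> num | id S | op S | id | op A3; A3 -> id id | id S | op A3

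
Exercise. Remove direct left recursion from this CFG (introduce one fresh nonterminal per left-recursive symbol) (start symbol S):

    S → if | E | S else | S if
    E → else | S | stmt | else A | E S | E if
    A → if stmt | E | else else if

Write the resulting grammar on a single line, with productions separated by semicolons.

S → if S' | E S'; E → else E' | S E' | stmt E' | else A E'; A → if stmt | E | else else if; S' → else S' | if S' | eps; E' → S E' | if E' | eps

S, E are directly left-recursive.
For S: α = {else, if}, β = {if, E}. Rewrite as S → β S' and S' → α S' | ε.
For E: α = {S, if}, β = {else, S, stmt, else A}. Rewrite as E → β E' and E' → α E' | ε.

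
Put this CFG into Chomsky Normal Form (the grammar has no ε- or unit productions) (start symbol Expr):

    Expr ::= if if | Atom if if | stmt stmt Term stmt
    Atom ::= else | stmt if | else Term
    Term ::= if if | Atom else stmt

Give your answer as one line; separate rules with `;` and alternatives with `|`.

Expr ::= X1 X1 | Atom Y1 | X2 Y2; Atom ::= else | X2 X1 | X3 Term; Term ::= X1 X1 | Atom Y4; X1 ::= if; X2 ::= stmt; X3 ::= else; Y1 ::= X1 X1; Y2 ::= X2 Y3; Y3 ::= Term X2; Y4 ::= X3 X2

Introduce a nonterminal for each terminal appearing in a rule of length ≥ 2: X1 → if, X2 → stmt, X3 → else.
Binarize each right-hand side of length ≥ 3 by chaining fresh nonterminals (Y1, Y2, …): affected rules were Expr → Atom X1 X1; Expr → X2 X2 Term X2; Term → Atom X3 X2.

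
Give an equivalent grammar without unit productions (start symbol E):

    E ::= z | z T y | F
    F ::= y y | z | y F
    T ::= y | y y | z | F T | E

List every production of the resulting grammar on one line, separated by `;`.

E ::= z | z T y | y y | y F; F ::= y y | z | y F; T ::= z | z T y | y y | y F | y | F T

Unit pairs: E ⇒* {F}; T ⇒* {E, F}.
For each unit pair (A, B), copy every non-unit production of B to A, then drop all unit productions.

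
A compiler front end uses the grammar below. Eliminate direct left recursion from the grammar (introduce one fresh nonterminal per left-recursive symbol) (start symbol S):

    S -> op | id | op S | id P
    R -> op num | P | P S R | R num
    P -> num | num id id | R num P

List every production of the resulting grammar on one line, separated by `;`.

S -> op | id | op S | id P; R -> op num R' | P R' | P S R R'; P -> num | num id id | R num P; R' -> num R' | ε

R is directly left-recursive.
For R: α = {num}, β = {op num, P, P S R}. Rewrite as R → β R' and R' → α R' | ε.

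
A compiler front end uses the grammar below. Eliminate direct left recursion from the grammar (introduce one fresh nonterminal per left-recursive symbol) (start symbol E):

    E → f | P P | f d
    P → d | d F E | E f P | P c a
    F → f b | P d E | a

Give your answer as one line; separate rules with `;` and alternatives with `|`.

E → f | P P | f d; P → d P' | d F E P' | E f P P'; F → f b | P d E | a; P' → c a P' | ε

Left recursion appears on P.
For P: α = {c a}, β = {d, d F E, E f P}. Rewrite as P → β P' and P' → α P' | ε.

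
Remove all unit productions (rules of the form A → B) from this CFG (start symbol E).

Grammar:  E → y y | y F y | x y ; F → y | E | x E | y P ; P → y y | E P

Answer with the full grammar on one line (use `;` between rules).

Unit pairs: F ⇒* {E}.
For each unit pair (A, B), copy every non-unit production of B to A, then drop all unit productions.

E → y y | y F y | x y; F → y y | y F y | x y | y | x E | y P; P → y y | E P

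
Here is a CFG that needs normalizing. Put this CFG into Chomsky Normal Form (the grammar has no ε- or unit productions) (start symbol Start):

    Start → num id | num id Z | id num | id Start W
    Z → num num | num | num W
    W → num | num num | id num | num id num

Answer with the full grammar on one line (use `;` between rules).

Start → X1 X2 | X1 Y1 | X2 X1 | X2 Y2; Z → X1 X1 | num | X1 W; W → num | X1 X1 | X2 X1 | X1 Y3; X1 → num; X2 → id; Y1 → X2 Z; Y2 → Start W; Y3 → X2 X1

Introduce a nonterminal for each terminal appearing in a rule of length ≥ 2: X1 → num, X2 → id.
Binarize each right-hand side of length ≥ 3 by chaining fresh nonterminals (Y1, Y2, …): affected rules were Start → X1 X2 Z; Start → X2 Start W; W → X1 X2 X1.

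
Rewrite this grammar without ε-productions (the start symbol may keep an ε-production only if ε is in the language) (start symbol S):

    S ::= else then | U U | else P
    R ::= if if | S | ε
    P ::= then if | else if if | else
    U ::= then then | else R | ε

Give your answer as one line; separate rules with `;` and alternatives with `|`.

S ::= else then | U U | U | else P | ε; R ::= if if | S; P ::= then if | else if if | else; U ::= then then | else R | else

The nullable symbols are {R, S, U}.
ε ∈ L(G) since S is nullable, so keep S → ε.
For each production, add variants omitting each subset of nullable occurrences: S → U U gives U U | U. U → else R gives else R | else.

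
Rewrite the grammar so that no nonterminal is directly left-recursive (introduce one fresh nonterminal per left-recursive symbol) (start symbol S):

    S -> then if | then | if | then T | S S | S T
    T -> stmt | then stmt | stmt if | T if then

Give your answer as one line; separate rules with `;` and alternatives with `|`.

S -> then if S' | then S' | if S' | then T S'; T -> stmt T' | then stmt T' | stmt if T'; S' -> S S' | T S' | ε; T' -> if then T' | ε

S, T are directly left-recursive.
For S: α = {S, T}, β = {then if, then, if, then T}. Rewrite as S → β S' and S' → α S' | ε.
For T: α = {if then}, β = {stmt, then stmt, stmt if}. Rewrite as T → β T' and T' → α T' | ε.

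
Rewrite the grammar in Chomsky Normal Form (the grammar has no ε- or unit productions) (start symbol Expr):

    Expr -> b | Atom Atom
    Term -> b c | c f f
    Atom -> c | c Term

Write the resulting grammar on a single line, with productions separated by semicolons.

Expr -> b | Atom Atom; Term -> X1 X2 | X2 Y1; Atom -> c | X2 Term; X1 -> b; X2 -> c; X3 -> f; Y1 -> X3 X3

Introduce a nonterminal for each terminal appearing in a rule of length ≥ 2: X1 → b, X2 → c, X3 → f.
Binarize each right-hand side of length ≥ 3 by chaining fresh nonterminals (Y1, Y2, …): affected rules were Term → X2 X3 X3.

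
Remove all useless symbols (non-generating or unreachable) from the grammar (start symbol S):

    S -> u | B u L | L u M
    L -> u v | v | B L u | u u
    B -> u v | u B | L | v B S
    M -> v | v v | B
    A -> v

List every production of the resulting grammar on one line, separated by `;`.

S -> u | B u L | L u M; L -> u v | v | B L u | u u; B -> u v | u B | L | v B S; M -> v | v v | B

Generating nonterminals: {A, B, L, M, S}.
Reachable from S after that: {B, L, M, S}.
Removed useless symbols: {A} and every production mentioning them.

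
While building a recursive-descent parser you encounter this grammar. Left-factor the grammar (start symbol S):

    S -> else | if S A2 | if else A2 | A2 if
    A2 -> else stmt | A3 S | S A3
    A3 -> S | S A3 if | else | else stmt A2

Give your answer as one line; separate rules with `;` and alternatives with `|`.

S has alternatives sharing prefix 'if': factor to S → if S' with S' → S A2 | else A2.
A3 has alternatives sharing prefix 'S': factor to A3 → S A3' with A3' → ε | A3 if.
A3 has alternatives sharing prefix 'else': factor to A3 → else A3'' with A3'' → ε | stmt A2.

S -> else | A2 if | if S'; A2 -> else stmt | A3 S | S A3; A3 -> S A3' | else A3''; S' -> S A2 | else A2; A3' -> ε | A3 if; A3'' -> ε | stmt A2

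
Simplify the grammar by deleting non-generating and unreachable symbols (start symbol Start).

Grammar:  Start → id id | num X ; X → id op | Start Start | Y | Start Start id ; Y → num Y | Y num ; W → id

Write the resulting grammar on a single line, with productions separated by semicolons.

Start → id id | num X; X → id op | Start Start | Start Start id

Generating nonterminals: {Start, W, X}.
Reachable from Start after that: {Start, X}.
Removed useless symbols: {W, Y} and every production mentioning them.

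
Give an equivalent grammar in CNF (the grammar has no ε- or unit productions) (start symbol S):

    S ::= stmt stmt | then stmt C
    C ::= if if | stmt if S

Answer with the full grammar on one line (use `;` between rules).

Introduce a nonterminal for each terminal appearing in a rule of length ≥ 2: X1 → stmt, X2 → then, X3 → if.
Binarize each right-hand side of length ≥ 3 by chaining fresh nonterminals (Y1, Y2, …): affected rules were S → X2 X1 C; C → X1 X3 S.

S ::= X1 X1 | X2 Y1; C ::= X3 X3 | X1 Y2; X1 ::= stmt; X2 ::= then; X3 ::= if; Y1 ::= X1 C; Y2 ::= X3 S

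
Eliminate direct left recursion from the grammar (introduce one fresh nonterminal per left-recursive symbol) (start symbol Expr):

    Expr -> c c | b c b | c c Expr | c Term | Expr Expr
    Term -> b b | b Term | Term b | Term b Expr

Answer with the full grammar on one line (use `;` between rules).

Expr -> c c Expr1 | b c b Expr1 | c c Expr Expr1 | c Term Expr1; Term -> b b Term1 | b Term Term1; Expr1 -> Expr Expr1 | epsilon; Term1 -> b Term1 | b Expr Term1 | epsilon

Expr, Term are directly left-recursive.
For Expr: α = {Expr}, β = {c c, b c b, c c Expr, c Term}. Rewrite as Expr → β Expr1 and Expr1 → α Expr1 | ε.
For Term: α = {b, b Expr}, β = {b b, b Term}. Rewrite as Term → β Term1 and Term1 → α Term1 | ε.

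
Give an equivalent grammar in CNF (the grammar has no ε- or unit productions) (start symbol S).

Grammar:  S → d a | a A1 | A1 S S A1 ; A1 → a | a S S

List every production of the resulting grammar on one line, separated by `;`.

S → X1 X2 | X2 A1 | A1 Y1; A1 → a | X2 Y3; X1 → d; X2 → a; Y1 → S Y2; Y2 → S A1; Y3 → S S

Introduce a nonterminal for each terminal appearing in a rule of length ≥ 2: X1 → d, X2 → a.
Binarize each right-hand side of length ≥ 3 by chaining fresh nonterminals (Y1, Y2, …): affected rules were S → A1 S S A1; A1 → X2 S S.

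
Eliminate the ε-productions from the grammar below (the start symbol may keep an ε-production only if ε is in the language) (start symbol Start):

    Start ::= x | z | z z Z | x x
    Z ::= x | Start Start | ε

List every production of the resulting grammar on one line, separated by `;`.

The nullable symbols are {Z}.
ε ∉ L(G), so no ε-production is kept.
Expand every rule over subsets of its nullable positions: Start → z z Z gives z z Z | z z.

Start ::= x | z | z z Z | z z | x x; Z ::= x | Start Start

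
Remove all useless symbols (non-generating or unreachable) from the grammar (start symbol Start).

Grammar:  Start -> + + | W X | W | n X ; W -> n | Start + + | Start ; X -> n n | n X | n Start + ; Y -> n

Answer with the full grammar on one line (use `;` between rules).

Start -> + + | W X | W | n X; W -> n | Start + + | Start; X -> n n | n X | n Start +

Generating nonterminals: {Start, W, X, Y}.
Reachable from Start after that: {Start, W, X}.
Removed useless symbols: {Y} and every production mentioning them.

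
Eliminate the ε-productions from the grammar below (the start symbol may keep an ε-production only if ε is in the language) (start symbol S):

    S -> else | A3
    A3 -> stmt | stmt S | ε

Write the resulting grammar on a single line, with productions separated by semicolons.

The nullable symbols are {A3, S}.
ε ∈ L(G) since S is nullable, so keep S → ε.

S -> else | A3 | ε; A3 -> stmt | stmt S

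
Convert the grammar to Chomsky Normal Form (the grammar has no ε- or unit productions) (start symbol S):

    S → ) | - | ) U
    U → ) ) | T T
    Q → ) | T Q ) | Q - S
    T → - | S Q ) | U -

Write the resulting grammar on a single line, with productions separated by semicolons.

Introduce a nonterminal for each terminal appearing in a rule of length ≥ 2: X1 → ), X2 → -.
Binarize each right-hand side of length ≥ 3 by chaining fresh nonterminals (Y1, Y2, …): affected rules were Q → T Q X1; Q → Q X2 S; T → S Q X1.

S → ) | - | X1 U; U → X1 X1 | T T; Q → ) | T Y1 | Q Y2; T → - | S Y3 | U X2; X1 → ); X2 → -; Y1 → Q X1; Y2 → X2 S; Y3 → Q X1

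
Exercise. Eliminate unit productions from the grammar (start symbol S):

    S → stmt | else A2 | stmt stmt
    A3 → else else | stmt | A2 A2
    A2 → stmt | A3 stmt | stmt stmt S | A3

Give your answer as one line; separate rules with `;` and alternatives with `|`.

Unit pairs: A2 ⇒* {A3}.
For each unit pair (A, B), copy every non-unit production of B to A, then drop all unit productions.

S → stmt | else A2 | stmt stmt; A3 → else else | stmt | A2 A2; A2 → stmt | A3 stmt | stmt stmt S | else else | A2 A2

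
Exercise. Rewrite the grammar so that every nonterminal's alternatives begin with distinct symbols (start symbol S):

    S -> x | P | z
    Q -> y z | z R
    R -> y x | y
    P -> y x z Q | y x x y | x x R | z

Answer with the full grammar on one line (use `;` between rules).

R has alternatives sharing prefix 'y': factor to R → y R' with R' → x | ε.
P has alternatives sharing prefix 'y x': factor to P → y x P' with P' → z Q | x y.

S -> x | P | z; Q -> y z | z R; R -> y R'; P -> x x R | z | y x P'; R' -> x | eps; P' -> z Q | x y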